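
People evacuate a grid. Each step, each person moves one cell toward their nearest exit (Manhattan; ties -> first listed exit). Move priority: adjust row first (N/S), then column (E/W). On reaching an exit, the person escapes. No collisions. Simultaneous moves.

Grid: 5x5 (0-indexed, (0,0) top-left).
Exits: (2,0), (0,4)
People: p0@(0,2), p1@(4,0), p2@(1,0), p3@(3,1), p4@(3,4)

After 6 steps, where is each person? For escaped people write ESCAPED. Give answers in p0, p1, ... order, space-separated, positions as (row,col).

Step 1: p0:(0,2)->(0,3) | p1:(4,0)->(3,0) | p2:(1,0)->(2,0)->EXIT | p3:(3,1)->(2,1) | p4:(3,4)->(2,4)
Step 2: p0:(0,3)->(0,4)->EXIT | p1:(3,0)->(2,0)->EXIT | p2:escaped | p3:(2,1)->(2,0)->EXIT | p4:(2,4)->(1,4)
Step 3: p0:escaped | p1:escaped | p2:escaped | p3:escaped | p4:(1,4)->(0,4)->EXIT

ESCAPED ESCAPED ESCAPED ESCAPED ESCAPED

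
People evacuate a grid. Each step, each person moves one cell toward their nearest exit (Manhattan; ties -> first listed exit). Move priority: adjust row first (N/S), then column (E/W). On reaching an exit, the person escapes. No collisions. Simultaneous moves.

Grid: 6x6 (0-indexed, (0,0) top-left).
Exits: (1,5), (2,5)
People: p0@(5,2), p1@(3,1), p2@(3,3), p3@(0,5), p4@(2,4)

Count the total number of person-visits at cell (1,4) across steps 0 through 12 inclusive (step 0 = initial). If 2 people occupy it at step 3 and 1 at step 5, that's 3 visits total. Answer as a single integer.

Step 0: p0@(5,2) p1@(3,1) p2@(3,3) p3@(0,5) p4@(2,4) -> at (1,4): 0 [-], cum=0
Step 1: p0@(4,2) p1@(2,1) p2@(2,3) p3@ESC p4@ESC -> at (1,4): 0 [-], cum=0
Step 2: p0@(3,2) p1@(2,2) p2@(2,4) p3@ESC p4@ESC -> at (1,4): 0 [-], cum=0
Step 3: p0@(2,2) p1@(2,3) p2@ESC p3@ESC p4@ESC -> at (1,4): 0 [-], cum=0
Step 4: p0@(2,3) p1@(2,4) p2@ESC p3@ESC p4@ESC -> at (1,4): 0 [-], cum=0
Step 5: p0@(2,4) p1@ESC p2@ESC p3@ESC p4@ESC -> at (1,4): 0 [-], cum=0
Step 6: p0@ESC p1@ESC p2@ESC p3@ESC p4@ESC -> at (1,4): 0 [-], cum=0
Total visits = 0

Answer: 0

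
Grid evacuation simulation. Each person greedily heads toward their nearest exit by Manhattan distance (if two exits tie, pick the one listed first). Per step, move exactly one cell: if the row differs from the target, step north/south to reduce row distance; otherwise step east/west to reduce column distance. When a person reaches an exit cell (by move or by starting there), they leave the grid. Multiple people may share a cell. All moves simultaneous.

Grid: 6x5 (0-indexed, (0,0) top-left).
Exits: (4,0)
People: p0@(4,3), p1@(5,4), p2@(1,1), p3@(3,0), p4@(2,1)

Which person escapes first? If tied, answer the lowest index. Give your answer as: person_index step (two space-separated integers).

Step 1: p0:(4,3)->(4,2) | p1:(5,4)->(4,4) | p2:(1,1)->(2,1) | p3:(3,0)->(4,0)->EXIT | p4:(2,1)->(3,1)
Step 2: p0:(4,2)->(4,1) | p1:(4,4)->(4,3) | p2:(2,1)->(3,1) | p3:escaped | p4:(3,1)->(4,1)
Step 3: p0:(4,1)->(4,0)->EXIT | p1:(4,3)->(4,2) | p2:(3,1)->(4,1) | p3:escaped | p4:(4,1)->(4,0)->EXIT
Step 4: p0:escaped | p1:(4,2)->(4,1) | p2:(4,1)->(4,0)->EXIT | p3:escaped | p4:escaped
Step 5: p0:escaped | p1:(4,1)->(4,0)->EXIT | p2:escaped | p3:escaped | p4:escaped
Exit steps: [3, 5, 4, 1, 3]
First to escape: p3 at step 1

Answer: 3 1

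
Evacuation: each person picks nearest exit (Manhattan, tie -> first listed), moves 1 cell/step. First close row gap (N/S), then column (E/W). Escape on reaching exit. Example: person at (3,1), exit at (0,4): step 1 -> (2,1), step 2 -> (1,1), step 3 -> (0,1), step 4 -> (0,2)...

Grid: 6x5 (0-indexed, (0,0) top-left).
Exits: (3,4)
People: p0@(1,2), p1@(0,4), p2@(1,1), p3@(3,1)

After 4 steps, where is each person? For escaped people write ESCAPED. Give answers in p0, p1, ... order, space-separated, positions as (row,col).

Step 1: p0:(1,2)->(2,2) | p1:(0,4)->(1,4) | p2:(1,1)->(2,1) | p3:(3,1)->(3,2)
Step 2: p0:(2,2)->(3,2) | p1:(1,4)->(2,4) | p2:(2,1)->(3,1) | p3:(3,2)->(3,3)
Step 3: p0:(3,2)->(3,3) | p1:(2,4)->(3,4)->EXIT | p2:(3,1)->(3,2) | p3:(3,3)->(3,4)->EXIT
Step 4: p0:(3,3)->(3,4)->EXIT | p1:escaped | p2:(3,2)->(3,3) | p3:escaped

ESCAPED ESCAPED (3,3) ESCAPED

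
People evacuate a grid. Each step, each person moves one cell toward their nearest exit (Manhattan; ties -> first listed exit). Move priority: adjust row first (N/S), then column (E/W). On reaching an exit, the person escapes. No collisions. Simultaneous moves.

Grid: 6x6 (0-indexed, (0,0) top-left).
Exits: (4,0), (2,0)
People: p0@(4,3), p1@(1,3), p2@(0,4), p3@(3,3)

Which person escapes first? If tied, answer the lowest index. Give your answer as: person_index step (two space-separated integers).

Step 1: p0:(4,3)->(4,2) | p1:(1,3)->(2,3) | p2:(0,4)->(1,4) | p3:(3,3)->(4,3)
Step 2: p0:(4,2)->(4,1) | p1:(2,3)->(2,2) | p2:(1,4)->(2,4) | p3:(4,3)->(4,2)
Step 3: p0:(4,1)->(4,0)->EXIT | p1:(2,2)->(2,1) | p2:(2,4)->(2,3) | p3:(4,2)->(4,1)
Step 4: p0:escaped | p1:(2,1)->(2,0)->EXIT | p2:(2,3)->(2,2) | p3:(4,1)->(4,0)->EXIT
Step 5: p0:escaped | p1:escaped | p2:(2,2)->(2,1) | p3:escaped
Step 6: p0:escaped | p1:escaped | p2:(2,1)->(2,0)->EXIT | p3:escaped
Exit steps: [3, 4, 6, 4]
First to escape: p0 at step 3

Answer: 0 3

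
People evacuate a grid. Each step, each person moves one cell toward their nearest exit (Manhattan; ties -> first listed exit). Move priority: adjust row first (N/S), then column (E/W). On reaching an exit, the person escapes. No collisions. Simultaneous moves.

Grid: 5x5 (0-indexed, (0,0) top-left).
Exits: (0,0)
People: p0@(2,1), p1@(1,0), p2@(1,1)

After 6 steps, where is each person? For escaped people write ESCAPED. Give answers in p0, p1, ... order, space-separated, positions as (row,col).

Step 1: p0:(2,1)->(1,1) | p1:(1,0)->(0,0)->EXIT | p2:(1,1)->(0,1)
Step 2: p0:(1,1)->(0,1) | p1:escaped | p2:(0,1)->(0,0)->EXIT
Step 3: p0:(0,1)->(0,0)->EXIT | p1:escaped | p2:escaped

ESCAPED ESCAPED ESCAPED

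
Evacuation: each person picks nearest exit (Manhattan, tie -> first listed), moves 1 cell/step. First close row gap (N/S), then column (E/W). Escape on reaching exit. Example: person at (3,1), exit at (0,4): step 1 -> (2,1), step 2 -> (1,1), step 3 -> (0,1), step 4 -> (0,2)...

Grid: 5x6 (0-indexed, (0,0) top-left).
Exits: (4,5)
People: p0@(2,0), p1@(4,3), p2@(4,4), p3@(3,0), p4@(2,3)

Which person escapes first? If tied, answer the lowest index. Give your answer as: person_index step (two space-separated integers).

Step 1: p0:(2,0)->(3,0) | p1:(4,3)->(4,4) | p2:(4,4)->(4,5)->EXIT | p3:(3,0)->(4,0) | p4:(2,3)->(3,3)
Step 2: p0:(3,0)->(4,0) | p1:(4,4)->(4,5)->EXIT | p2:escaped | p3:(4,0)->(4,1) | p4:(3,3)->(4,3)
Step 3: p0:(4,0)->(4,1) | p1:escaped | p2:escaped | p3:(4,1)->(4,2) | p4:(4,3)->(4,4)
Step 4: p0:(4,1)->(4,2) | p1:escaped | p2:escaped | p3:(4,2)->(4,3) | p4:(4,4)->(4,5)->EXIT
Step 5: p0:(4,2)->(4,3) | p1:escaped | p2:escaped | p3:(4,3)->(4,4) | p4:escaped
Step 6: p0:(4,3)->(4,4) | p1:escaped | p2:escaped | p3:(4,4)->(4,5)->EXIT | p4:escaped
Step 7: p0:(4,4)->(4,5)->EXIT | p1:escaped | p2:escaped | p3:escaped | p4:escaped
Exit steps: [7, 2, 1, 6, 4]
First to escape: p2 at step 1

Answer: 2 1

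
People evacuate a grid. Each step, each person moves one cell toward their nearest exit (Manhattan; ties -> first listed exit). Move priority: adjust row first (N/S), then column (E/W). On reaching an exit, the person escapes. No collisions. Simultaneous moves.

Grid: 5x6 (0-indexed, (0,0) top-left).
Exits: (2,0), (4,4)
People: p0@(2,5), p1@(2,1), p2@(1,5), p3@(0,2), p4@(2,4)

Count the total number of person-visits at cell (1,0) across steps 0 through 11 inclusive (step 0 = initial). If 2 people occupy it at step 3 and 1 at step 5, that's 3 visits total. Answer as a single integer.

Step 0: p0@(2,5) p1@(2,1) p2@(1,5) p3@(0,2) p4@(2,4) -> at (1,0): 0 [-], cum=0
Step 1: p0@(3,5) p1@ESC p2@(2,5) p3@(1,2) p4@(3,4) -> at (1,0): 0 [-], cum=0
Step 2: p0@(4,5) p1@ESC p2@(3,5) p3@(2,2) p4@ESC -> at (1,0): 0 [-], cum=0
Step 3: p0@ESC p1@ESC p2@(4,5) p3@(2,1) p4@ESC -> at (1,0): 0 [-], cum=0
Step 4: p0@ESC p1@ESC p2@ESC p3@ESC p4@ESC -> at (1,0): 0 [-], cum=0
Total visits = 0

Answer: 0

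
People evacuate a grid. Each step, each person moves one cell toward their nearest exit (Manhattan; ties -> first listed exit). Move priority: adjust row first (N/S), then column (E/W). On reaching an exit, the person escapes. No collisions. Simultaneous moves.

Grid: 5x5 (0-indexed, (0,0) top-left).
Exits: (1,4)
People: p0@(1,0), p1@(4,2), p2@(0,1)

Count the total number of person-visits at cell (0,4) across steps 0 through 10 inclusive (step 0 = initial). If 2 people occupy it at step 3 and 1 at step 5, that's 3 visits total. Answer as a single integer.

Step 0: p0@(1,0) p1@(4,2) p2@(0,1) -> at (0,4): 0 [-], cum=0
Step 1: p0@(1,1) p1@(3,2) p2@(1,1) -> at (0,4): 0 [-], cum=0
Step 2: p0@(1,2) p1@(2,2) p2@(1,2) -> at (0,4): 0 [-], cum=0
Step 3: p0@(1,3) p1@(1,2) p2@(1,3) -> at (0,4): 0 [-], cum=0
Step 4: p0@ESC p1@(1,3) p2@ESC -> at (0,4): 0 [-], cum=0
Step 5: p0@ESC p1@ESC p2@ESC -> at (0,4): 0 [-], cum=0
Total visits = 0

Answer: 0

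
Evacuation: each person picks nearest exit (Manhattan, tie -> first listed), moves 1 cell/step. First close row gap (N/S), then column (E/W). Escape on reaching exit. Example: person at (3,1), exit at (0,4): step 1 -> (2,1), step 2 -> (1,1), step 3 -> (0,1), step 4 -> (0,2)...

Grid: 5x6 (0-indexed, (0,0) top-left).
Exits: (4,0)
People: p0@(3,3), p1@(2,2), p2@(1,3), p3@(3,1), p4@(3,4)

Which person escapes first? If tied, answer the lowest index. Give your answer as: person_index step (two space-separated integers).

Answer: 3 2

Derivation:
Step 1: p0:(3,3)->(4,3) | p1:(2,2)->(3,2) | p2:(1,3)->(2,3) | p3:(3,1)->(4,1) | p4:(3,4)->(4,4)
Step 2: p0:(4,3)->(4,2) | p1:(3,2)->(4,2) | p2:(2,3)->(3,3) | p3:(4,1)->(4,0)->EXIT | p4:(4,4)->(4,3)
Step 3: p0:(4,2)->(4,1) | p1:(4,2)->(4,1) | p2:(3,3)->(4,3) | p3:escaped | p4:(4,3)->(4,2)
Step 4: p0:(4,1)->(4,0)->EXIT | p1:(4,1)->(4,0)->EXIT | p2:(4,3)->(4,2) | p3:escaped | p4:(4,2)->(4,1)
Step 5: p0:escaped | p1:escaped | p2:(4,2)->(4,1) | p3:escaped | p4:(4,1)->(4,0)->EXIT
Step 6: p0:escaped | p1:escaped | p2:(4,1)->(4,0)->EXIT | p3:escaped | p4:escaped
Exit steps: [4, 4, 6, 2, 5]
First to escape: p3 at step 2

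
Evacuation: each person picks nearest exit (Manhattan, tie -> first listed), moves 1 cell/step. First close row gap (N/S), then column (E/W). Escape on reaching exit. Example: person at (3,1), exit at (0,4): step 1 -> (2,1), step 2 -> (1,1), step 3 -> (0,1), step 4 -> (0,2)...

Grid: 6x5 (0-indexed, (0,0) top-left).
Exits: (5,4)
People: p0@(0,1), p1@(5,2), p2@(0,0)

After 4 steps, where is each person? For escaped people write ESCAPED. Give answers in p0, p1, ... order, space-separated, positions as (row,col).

Step 1: p0:(0,1)->(1,1) | p1:(5,2)->(5,3) | p2:(0,0)->(1,0)
Step 2: p0:(1,1)->(2,1) | p1:(5,3)->(5,4)->EXIT | p2:(1,0)->(2,0)
Step 3: p0:(2,1)->(3,1) | p1:escaped | p2:(2,0)->(3,0)
Step 4: p0:(3,1)->(4,1) | p1:escaped | p2:(3,0)->(4,0)

(4,1) ESCAPED (4,0)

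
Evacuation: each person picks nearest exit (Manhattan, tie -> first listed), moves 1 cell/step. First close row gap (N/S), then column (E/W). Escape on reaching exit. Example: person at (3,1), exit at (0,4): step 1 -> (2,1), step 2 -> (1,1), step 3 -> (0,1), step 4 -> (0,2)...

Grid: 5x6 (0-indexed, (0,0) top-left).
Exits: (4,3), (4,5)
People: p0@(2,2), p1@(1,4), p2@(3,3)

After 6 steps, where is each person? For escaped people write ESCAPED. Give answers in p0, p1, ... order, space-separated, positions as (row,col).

Step 1: p0:(2,2)->(3,2) | p1:(1,4)->(2,4) | p2:(3,3)->(4,3)->EXIT
Step 2: p0:(3,2)->(4,2) | p1:(2,4)->(3,4) | p2:escaped
Step 3: p0:(4,2)->(4,3)->EXIT | p1:(3,4)->(4,4) | p2:escaped
Step 4: p0:escaped | p1:(4,4)->(4,3)->EXIT | p2:escaped

ESCAPED ESCAPED ESCAPED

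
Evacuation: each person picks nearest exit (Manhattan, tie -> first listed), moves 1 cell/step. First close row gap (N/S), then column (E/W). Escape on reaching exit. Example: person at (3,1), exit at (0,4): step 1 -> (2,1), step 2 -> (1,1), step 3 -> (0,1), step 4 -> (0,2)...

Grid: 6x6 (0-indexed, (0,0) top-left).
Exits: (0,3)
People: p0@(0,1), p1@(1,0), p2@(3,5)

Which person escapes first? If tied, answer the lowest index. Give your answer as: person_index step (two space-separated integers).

Answer: 0 2

Derivation:
Step 1: p0:(0,1)->(0,2) | p1:(1,0)->(0,0) | p2:(3,5)->(2,5)
Step 2: p0:(0,2)->(0,3)->EXIT | p1:(0,0)->(0,1) | p2:(2,5)->(1,5)
Step 3: p0:escaped | p1:(0,1)->(0,2) | p2:(1,5)->(0,5)
Step 4: p0:escaped | p1:(0,2)->(0,3)->EXIT | p2:(0,5)->(0,4)
Step 5: p0:escaped | p1:escaped | p2:(0,4)->(0,3)->EXIT
Exit steps: [2, 4, 5]
First to escape: p0 at step 2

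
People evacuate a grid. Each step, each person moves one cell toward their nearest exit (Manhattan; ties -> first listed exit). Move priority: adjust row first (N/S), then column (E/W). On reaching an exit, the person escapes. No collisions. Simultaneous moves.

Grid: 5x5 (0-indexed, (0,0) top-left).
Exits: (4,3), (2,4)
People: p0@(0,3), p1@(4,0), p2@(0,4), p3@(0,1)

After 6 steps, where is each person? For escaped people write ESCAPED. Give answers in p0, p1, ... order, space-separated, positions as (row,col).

Step 1: p0:(0,3)->(1,3) | p1:(4,0)->(4,1) | p2:(0,4)->(1,4) | p3:(0,1)->(1,1)
Step 2: p0:(1,3)->(2,3) | p1:(4,1)->(4,2) | p2:(1,4)->(2,4)->EXIT | p3:(1,1)->(2,1)
Step 3: p0:(2,3)->(2,4)->EXIT | p1:(4,2)->(4,3)->EXIT | p2:escaped | p3:(2,1)->(2,2)
Step 4: p0:escaped | p1:escaped | p2:escaped | p3:(2,2)->(2,3)
Step 5: p0:escaped | p1:escaped | p2:escaped | p3:(2,3)->(2,4)->EXIT

ESCAPED ESCAPED ESCAPED ESCAPED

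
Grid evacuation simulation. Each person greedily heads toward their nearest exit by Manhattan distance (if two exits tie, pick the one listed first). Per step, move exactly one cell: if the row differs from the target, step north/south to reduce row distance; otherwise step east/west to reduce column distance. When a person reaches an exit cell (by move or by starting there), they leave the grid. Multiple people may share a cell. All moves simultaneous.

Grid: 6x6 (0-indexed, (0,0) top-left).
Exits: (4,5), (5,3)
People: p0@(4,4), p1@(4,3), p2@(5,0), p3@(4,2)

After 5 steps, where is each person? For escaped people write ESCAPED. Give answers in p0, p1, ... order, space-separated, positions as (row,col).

Step 1: p0:(4,4)->(4,5)->EXIT | p1:(4,3)->(5,3)->EXIT | p2:(5,0)->(5,1) | p3:(4,2)->(5,2)
Step 2: p0:escaped | p1:escaped | p2:(5,1)->(5,2) | p3:(5,2)->(5,3)->EXIT
Step 3: p0:escaped | p1:escaped | p2:(5,2)->(5,3)->EXIT | p3:escaped

ESCAPED ESCAPED ESCAPED ESCAPED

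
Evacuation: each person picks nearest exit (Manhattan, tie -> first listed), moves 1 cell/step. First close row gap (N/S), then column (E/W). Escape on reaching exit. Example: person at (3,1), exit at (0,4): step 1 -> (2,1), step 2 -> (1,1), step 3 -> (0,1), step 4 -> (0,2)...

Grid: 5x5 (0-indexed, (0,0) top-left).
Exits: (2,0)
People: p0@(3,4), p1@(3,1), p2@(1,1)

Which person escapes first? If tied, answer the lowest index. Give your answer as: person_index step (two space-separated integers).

Answer: 1 2

Derivation:
Step 1: p0:(3,4)->(2,4) | p1:(3,1)->(2,1) | p2:(1,1)->(2,1)
Step 2: p0:(2,4)->(2,3) | p1:(2,1)->(2,0)->EXIT | p2:(2,1)->(2,0)->EXIT
Step 3: p0:(2,3)->(2,2) | p1:escaped | p2:escaped
Step 4: p0:(2,2)->(2,1) | p1:escaped | p2:escaped
Step 5: p0:(2,1)->(2,0)->EXIT | p1:escaped | p2:escaped
Exit steps: [5, 2, 2]
First to escape: p1 at step 2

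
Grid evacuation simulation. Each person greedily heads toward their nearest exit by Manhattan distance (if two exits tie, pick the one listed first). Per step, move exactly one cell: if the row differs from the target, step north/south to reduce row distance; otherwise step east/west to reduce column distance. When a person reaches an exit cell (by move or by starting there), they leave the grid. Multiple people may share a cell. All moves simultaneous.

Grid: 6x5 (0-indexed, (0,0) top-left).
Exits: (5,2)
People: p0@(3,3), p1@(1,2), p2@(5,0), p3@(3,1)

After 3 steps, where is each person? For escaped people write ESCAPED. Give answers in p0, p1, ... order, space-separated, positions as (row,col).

Step 1: p0:(3,3)->(4,3) | p1:(1,2)->(2,2) | p2:(5,0)->(5,1) | p3:(3,1)->(4,1)
Step 2: p0:(4,3)->(5,3) | p1:(2,2)->(3,2) | p2:(5,1)->(5,2)->EXIT | p3:(4,1)->(5,1)
Step 3: p0:(5,3)->(5,2)->EXIT | p1:(3,2)->(4,2) | p2:escaped | p3:(5,1)->(5,2)->EXIT

ESCAPED (4,2) ESCAPED ESCAPED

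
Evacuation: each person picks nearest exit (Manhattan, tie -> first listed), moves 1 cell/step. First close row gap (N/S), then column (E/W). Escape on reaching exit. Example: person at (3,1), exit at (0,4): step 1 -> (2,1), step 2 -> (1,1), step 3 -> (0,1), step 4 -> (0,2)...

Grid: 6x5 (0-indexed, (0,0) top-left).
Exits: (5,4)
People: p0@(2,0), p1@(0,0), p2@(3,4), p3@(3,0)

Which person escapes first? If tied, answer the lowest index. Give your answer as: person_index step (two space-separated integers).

Answer: 2 2

Derivation:
Step 1: p0:(2,0)->(3,0) | p1:(0,0)->(1,0) | p2:(3,4)->(4,4) | p3:(3,0)->(4,0)
Step 2: p0:(3,0)->(4,0) | p1:(1,0)->(2,0) | p2:(4,4)->(5,4)->EXIT | p3:(4,0)->(5,0)
Step 3: p0:(4,0)->(5,0) | p1:(2,0)->(3,0) | p2:escaped | p3:(5,0)->(5,1)
Step 4: p0:(5,0)->(5,1) | p1:(3,0)->(4,0) | p2:escaped | p3:(5,1)->(5,2)
Step 5: p0:(5,1)->(5,2) | p1:(4,0)->(5,0) | p2:escaped | p3:(5,2)->(5,3)
Step 6: p0:(5,2)->(5,3) | p1:(5,0)->(5,1) | p2:escaped | p3:(5,3)->(5,4)->EXIT
Step 7: p0:(5,3)->(5,4)->EXIT | p1:(5,1)->(5,2) | p2:escaped | p3:escaped
Step 8: p0:escaped | p1:(5,2)->(5,3) | p2:escaped | p3:escaped
Step 9: p0:escaped | p1:(5,3)->(5,4)->EXIT | p2:escaped | p3:escaped
Exit steps: [7, 9, 2, 6]
First to escape: p2 at step 2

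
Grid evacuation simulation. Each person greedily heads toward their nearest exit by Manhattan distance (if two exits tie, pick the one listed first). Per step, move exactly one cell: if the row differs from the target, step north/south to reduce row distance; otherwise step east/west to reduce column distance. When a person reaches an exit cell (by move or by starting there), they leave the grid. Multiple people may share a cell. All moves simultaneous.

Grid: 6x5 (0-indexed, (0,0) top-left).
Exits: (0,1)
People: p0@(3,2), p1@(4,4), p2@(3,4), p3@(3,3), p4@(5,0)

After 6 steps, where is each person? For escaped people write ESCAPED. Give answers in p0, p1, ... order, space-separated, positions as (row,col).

Step 1: p0:(3,2)->(2,2) | p1:(4,4)->(3,4) | p2:(3,4)->(2,4) | p3:(3,3)->(2,3) | p4:(5,0)->(4,0)
Step 2: p0:(2,2)->(1,2) | p1:(3,4)->(2,4) | p2:(2,4)->(1,4) | p3:(2,3)->(1,3) | p4:(4,0)->(3,0)
Step 3: p0:(1,2)->(0,2) | p1:(2,4)->(1,4) | p2:(1,4)->(0,4) | p3:(1,3)->(0,3) | p4:(3,0)->(2,0)
Step 4: p0:(0,2)->(0,1)->EXIT | p1:(1,4)->(0,4) | p2:(0,4)->(0,3) | p3:(0,3)->(0,2) | p4:(2,0)->(1,0)
Step 5: p0:escaped | p1:(0,4)->(0,3) | p2:(0,3)->(0,2) | p3:(0,2)->(0,1)->EXIT | p4:(1,0)->(0,0)
Step 6: p0:escaped | p1:(0,3)->(0,2) | p2:(0,2)->(0,1)->EXIT | p3:escaped | p4:(0,0)->(0,1)->EXIT

ESCAPED (0,2) ESCAPED ESCAPED ESCAPED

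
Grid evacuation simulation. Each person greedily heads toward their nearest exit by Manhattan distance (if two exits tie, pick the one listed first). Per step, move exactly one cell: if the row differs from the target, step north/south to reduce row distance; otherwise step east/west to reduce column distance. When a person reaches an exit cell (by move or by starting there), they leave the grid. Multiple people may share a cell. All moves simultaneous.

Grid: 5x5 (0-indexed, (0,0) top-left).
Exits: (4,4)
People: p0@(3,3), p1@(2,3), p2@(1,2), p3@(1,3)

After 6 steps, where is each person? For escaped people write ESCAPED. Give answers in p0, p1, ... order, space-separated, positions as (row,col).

Step 1: p0:(3,3)->(4,3) | p1:(2,3)->(3,3) | p2:(1,2)->(2,2) | p3:(1,3)->(2,3)
Step 2: p0:(4,3)->(4,4)->EXIT | p1:(3,3)->(4,3) | p2:(2,2)->(3,2) | p3:(2,3)->(3,3)
Step 3: p0:escaped | p1:(4,3)->(4,4)->EXIT | p2:(3,2)->(4,2) | p3:(3,3)->(4,3)
Step 4: p0:escaped | p1:escaped | p2:(4,2)->(4,3) | p3:(4,3)->(4,4)->EXIT
Step 5: p0:escaped | p1:escaped | p2:(4,3)->(4,4)->EXIT | p3:escaped

ESCAPED ESCAPED ESCAPED ESCAPED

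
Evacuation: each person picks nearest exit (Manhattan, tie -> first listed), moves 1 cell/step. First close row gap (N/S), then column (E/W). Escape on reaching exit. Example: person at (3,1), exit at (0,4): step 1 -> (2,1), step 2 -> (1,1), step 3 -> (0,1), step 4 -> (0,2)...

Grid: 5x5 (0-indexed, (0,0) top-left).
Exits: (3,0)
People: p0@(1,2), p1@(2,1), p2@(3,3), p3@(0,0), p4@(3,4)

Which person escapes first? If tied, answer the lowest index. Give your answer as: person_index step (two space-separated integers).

Step 1: p0:(1,2)->(2,2) | p1:(2,1)->(3,1) | p2:(3,3)->(3,2) | p3:(0,0)->(1,0) | p4:(3,4)->(3,3)
Step 2: p0:(2,2)->(3,2) | p1:(3,1)->(3,0)->EXIT | p2:(3,2)->(3,1) | p3:(1,0)->(2,0) | p4:(3,3)->(3,2)
Step 3: p0:(3,2)->(3,1) | p1:escaped | p2:(3,1)->(3,0)->EXIT | p3:(2,0)->(3,0)->EXIT | p4:(3,2)->(3,1)
Step 4: p0:(3,1)->(3,0)->EXIT | p1:escaped | p2:escaped | p3:escaped | p4:(3,1)->(3,0)->EXIT
Exit steps: [4, 2, 3, 3, 4]
First to escape: p1 at step 2

Answer: 1 2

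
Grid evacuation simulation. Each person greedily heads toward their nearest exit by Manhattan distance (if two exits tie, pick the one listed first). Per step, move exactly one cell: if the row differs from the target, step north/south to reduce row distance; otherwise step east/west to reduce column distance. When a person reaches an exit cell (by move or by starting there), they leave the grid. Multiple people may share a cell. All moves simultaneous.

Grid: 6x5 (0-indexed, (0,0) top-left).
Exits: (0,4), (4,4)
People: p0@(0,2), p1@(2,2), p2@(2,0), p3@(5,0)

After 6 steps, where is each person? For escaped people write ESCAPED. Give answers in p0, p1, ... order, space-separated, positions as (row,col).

Step 1: p0:(0,2)->(0,3) | p1:(2,2)->(1,2) | p2:(2,0)->(1,0) | p3:(5,0)->(4,0)
Step 2: p0:(0,3)->(0,4)->EXIT | p1:(1,2)->(0,2) | p2:(1,0)->(0,0) | p3:(4,0)->(4,1)
Step 3: p0:escaped | p1:(0,2)->(0,3) | p2:(0,0)->(0,1) | p3:(4,1)->(4,2)
Step 4: p0:escaped | p1:(0,3)->(0,4)->EXIT | p2:(0,1)->(0,2) | p3:(4,2)->(4,3)
Step 5: p0:escaped | p1:escaped | p2:(0,2)->(0,3) | p3:(4,3)->(4,4)->EXIT
Step 6: p0:escaped | p1:escaped | p2:(0,3)->(0,4)->EXIT | p3:escaped

ESCAPED ESCAPED ESCAPED ESCAPED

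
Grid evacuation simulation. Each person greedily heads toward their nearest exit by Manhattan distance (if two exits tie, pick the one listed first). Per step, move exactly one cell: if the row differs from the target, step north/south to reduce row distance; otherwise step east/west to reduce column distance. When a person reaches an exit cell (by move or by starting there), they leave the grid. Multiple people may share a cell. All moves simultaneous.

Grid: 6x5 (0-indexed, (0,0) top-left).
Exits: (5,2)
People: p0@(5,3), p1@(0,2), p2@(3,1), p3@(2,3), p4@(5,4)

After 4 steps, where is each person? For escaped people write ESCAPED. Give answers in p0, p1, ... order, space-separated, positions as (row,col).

Step 1: p0:(5,3)->(5,2)->EXIT | p1:(0,2)->(1,2) | p2:(3,1)->(4,1) | p3:(2,3)->(3,3) | p4:(5,4)->(5,3)
Step 2: p0:escaped | p1:(1,2)->(2,2) | p2:(4,1)->(5,1) | p3:(3,3)->(4,3) | p4:(5,3)->(5,2)->EXIT
Step 3: p0:escaped | p1:(2,2)->(3,2) | p2:(5,1)->(5,2)->EXIT | p3:(4,3)->(5,3) | p4:escaped
Step 4: p0:escaped | p1:(3,2)->(4,2) | p2:escaped | p3:(5,3)->(5,2)->EXIT | p4:escaped

ESCAPED (4,2) ESCAPED ESCAPED ESCAPED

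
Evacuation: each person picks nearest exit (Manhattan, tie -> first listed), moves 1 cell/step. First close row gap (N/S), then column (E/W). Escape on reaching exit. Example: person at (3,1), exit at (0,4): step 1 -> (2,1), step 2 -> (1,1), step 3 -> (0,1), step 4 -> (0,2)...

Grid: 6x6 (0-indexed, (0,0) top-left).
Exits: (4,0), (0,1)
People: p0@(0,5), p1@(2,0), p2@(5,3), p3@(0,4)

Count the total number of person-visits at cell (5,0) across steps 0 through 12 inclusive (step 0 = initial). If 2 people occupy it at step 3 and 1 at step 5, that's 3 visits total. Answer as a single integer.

Step 0: p0@(0,5) p1@(2,0) p2@(5,3) p3@(0,4) -> at (5,0): 0 [-], cum=0
Step 1: p0@(0,4) p1@(3,0) p2@(4,3) p3@(0,3) -> at (5,0): 0 [-], cum=0
Step 2: p0@(0,3) p1@ESC p2@(4,2) p3@(0,2) -> at (5,0): 0 [-], cum=0
Step 3: p0@(0,2) p1@ESC p2@(4,1) p3@ESC -> at (5,0): 0 [-], cum=0
Step 4: p0@ESC p1@ESC p2@ESC p3@ESC -> at (5,0): 0 [-], cum=0
Total visits = 0

Answer: 0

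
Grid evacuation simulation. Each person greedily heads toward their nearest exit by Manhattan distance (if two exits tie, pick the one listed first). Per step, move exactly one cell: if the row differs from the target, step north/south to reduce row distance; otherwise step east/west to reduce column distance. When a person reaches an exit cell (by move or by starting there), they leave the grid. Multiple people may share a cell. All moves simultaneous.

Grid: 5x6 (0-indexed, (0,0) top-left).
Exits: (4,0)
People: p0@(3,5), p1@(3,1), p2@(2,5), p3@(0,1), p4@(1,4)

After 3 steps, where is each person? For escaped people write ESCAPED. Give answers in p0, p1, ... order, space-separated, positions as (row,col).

Step 1: p0:(3,5)->(4,5) | p1:(3,1)->(4,1) | p2:(2,5)->(3,5) | p3:(0,1)->(1,1) | p4:(1,4)->(2,4)
Step 2: p0:(4,5)->(4,4) | p1:(4,1)->(4,0)->EXIT | p2:(3,5)->(4,5) | p3:(1,1)->(2,1) | p4:(2,4)->(3,4)
Step 3: p0:(4,4)->(4,3) | p1:escaped | p2:(4,5)->(4,4) | p3:(2,1)->(3,1) | p4:(3,4)->(4,4)

(4,3) ESCAPED (4,4) (3,1) (4,4)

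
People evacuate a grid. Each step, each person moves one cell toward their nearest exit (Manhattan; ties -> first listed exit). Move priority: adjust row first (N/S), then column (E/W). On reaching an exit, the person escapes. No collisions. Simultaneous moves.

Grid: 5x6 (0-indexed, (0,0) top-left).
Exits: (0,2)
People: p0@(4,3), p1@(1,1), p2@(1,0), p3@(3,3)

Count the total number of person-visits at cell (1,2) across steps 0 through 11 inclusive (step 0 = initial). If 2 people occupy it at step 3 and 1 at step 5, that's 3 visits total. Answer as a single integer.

Step 0: p0@(4,3) p1@(1,1) p2@(1,0) p3@(3,3) -> at (1,2): 0 [-], cum=0
Step 1: p0@(3,3) p1@(0,1) p2@(0,0) p3@(2,3) -> at (1,2): 0 [-], cum=0
Step 2: p0@(2,3) p1@ESC p2@(0,1) p3@(1,3) -> at (1,2): 0 [-], cum=0
Step 3: p0@(1,3) p1@ESC p2@ESC p3@(0,3) -> at (1,2): 0 [-], cum=0
Step 4: p0@(0,3) p1@ESC p2@ESC p3@ESC -> at (1,2): 0 [-], cum=0
Step 5: p0@ESC p1@ESC p2@ESC p3@ESC -> at (1,2): 0 [-], cum=0
Total visits = 0

Answer: 0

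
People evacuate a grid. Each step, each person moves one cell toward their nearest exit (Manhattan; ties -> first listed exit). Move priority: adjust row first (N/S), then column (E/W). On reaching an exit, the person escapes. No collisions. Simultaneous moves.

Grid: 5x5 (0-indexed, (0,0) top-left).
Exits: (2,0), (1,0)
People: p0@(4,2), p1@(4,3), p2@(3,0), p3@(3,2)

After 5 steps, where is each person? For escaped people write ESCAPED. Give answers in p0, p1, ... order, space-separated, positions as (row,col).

Step 1: p0:(4,2)->(3,2) | p1:(4,3)->(3,3) | p2:(3,0)->(2,0)->EXIT | p3:(3,2)->(2,2)
Step 2: p0:(3,2)->(2,2) | p1:(3,3)->(2,3) | p2:escaped | p3:(2,2)->(2,1)
Step 3: p0:(2,2)->(2,1) | p1:(2,3)->(2,2) | p2:escaped | p3:(2,1)->(2,0)->EXIT
Step 4: p0:(2,1)->(2,0)->EXIT | p1:(2,2)->(2,1) | p2:escaped | p3:escaped
Step 5: p0:escaped | p1:(2,1)->(2,0)->EXIT | p2:escaped | p3:escaped

ESCAPED ESCAPED ESCAPED ESCAPED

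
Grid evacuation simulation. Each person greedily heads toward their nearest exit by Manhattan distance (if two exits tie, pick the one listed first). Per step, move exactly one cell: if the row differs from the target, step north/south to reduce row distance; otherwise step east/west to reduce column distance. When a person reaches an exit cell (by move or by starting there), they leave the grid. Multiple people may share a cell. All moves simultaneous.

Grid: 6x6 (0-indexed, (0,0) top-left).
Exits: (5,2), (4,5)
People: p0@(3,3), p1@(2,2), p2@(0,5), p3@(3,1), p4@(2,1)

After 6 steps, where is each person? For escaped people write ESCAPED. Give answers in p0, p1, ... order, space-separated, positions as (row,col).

Step 1: p0:(3,3)->(4,3) | p1:(2,2)->(3,2) | p2:(0,5)->(1,5) | p3:(3,1)->(4,1) | p4:(2,1)->(3,1)
Step 2: p0:(4,3)->(5,3) | p1:(3,2)->(4,2) | p2:(1,5)->(2,5) | p3:(4,1)->(5,1) | p4:(3,1)->(4,1)
Step 3: p0:(5,3)->(5,2)->EXIT | p1:(4,2)->(5,2)->EXIT | p2:(2,5)->(3,5) | p3:(5,1)->(5,2)->EXIT | p4:(4,1)->(5,1)
Step 4: p0:escaped | p1:escaped | p2:(3,5)->(4,5)->EXIT | p3:escaped | p4:(5,1)->(5,2)->EXIT

ESCAPED ESCAPED ESCAPED ESCAPED ESCAPED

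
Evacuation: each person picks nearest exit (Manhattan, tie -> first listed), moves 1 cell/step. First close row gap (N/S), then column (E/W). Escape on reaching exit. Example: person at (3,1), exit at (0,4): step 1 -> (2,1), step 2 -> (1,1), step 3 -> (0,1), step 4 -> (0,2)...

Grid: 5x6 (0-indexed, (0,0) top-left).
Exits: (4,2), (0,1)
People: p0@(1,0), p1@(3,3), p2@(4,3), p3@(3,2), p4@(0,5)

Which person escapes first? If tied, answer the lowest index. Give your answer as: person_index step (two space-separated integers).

Step 1: p0:(1,0)->(0,0) | p1:(3,3)->(4,3) | p2:(4,3)->(4,2)->EXIT | p3:(3,2)->(4,2)->EXIT | p4:(0,5)->(0,4)
Step 2: p0:(0,0)->(0,1)->EXIT | p1:(4,3)->(4,2)->EXIT | p2:escaped | p3:escaped | p4:(0,4)->(0,3)
Step 3: p0:escaped | p1:escaped | p2:escaped | p3:escaped | p4:(0,3)->(0,2)
Step 4: p0:escaped | p1:escaped | p2:escaped | p3:escaped | p4:(0,2)->(0,1)->EXIT
Exit steps: [2, 2, 1, 1, 4]
First to escape: p2 at step 1

Answer: 2 1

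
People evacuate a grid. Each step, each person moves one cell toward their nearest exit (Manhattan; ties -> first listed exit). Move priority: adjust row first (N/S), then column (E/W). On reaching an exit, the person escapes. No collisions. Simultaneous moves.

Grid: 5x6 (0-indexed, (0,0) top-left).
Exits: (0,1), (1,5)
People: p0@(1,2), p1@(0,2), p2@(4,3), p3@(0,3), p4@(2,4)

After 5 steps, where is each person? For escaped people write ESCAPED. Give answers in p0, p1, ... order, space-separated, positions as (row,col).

Step 1: p0:(1,2)->(0,2) | p1:(0,2)->(0,1)->EXIT | p2:(4,3)->(3,3) | p3:(0,3)->(0,2) | p4:(2,4)->(1,4)
Step 2: p0:(0,2)->(0,1)->EXIT | p1:escaped | p2:(3,3)->(2,3) | p3:(0,2)->(0,1)->EXIT | p4:(1,4)->(1,5)->EXIT
Step 3: p0:escaped | p1:escaped | p2:(2,3)->(1,3) | p3:escaped | p4:escaped
Step 4: p0:escaped | p1:escaped | p2:(1,3)->(1,4) | p3:escaped | p4:escaped
Step 5: p0:escaped | p1:escaped | p2:(1,4)->(1,5)->EXIT | p3:escaped | p4:escaped

ESCAPED ESCAPED ESCAPED ESCAPED ESCAPED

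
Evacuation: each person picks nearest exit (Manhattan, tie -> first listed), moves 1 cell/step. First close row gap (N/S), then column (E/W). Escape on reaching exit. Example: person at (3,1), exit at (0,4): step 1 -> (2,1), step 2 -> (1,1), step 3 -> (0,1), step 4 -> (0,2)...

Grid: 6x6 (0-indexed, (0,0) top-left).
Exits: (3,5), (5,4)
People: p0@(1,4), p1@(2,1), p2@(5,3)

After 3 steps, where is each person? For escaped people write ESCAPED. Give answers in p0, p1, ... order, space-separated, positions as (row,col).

Step 1: p0:(1,4)->(2,4) | p1:(2,1)->(3,1) | p2:(5,3)->(5,4)->EXIT
Step 2: p0:(2,4)->(3,4) | p1:(3,1)->(3,2) | p2:escaped
Step 3: p0:(3,4)->(3,5)->EXIT | p1:(3,2)->(3,3) | p2:escaped

ESCAPED (3,3) ESCAPED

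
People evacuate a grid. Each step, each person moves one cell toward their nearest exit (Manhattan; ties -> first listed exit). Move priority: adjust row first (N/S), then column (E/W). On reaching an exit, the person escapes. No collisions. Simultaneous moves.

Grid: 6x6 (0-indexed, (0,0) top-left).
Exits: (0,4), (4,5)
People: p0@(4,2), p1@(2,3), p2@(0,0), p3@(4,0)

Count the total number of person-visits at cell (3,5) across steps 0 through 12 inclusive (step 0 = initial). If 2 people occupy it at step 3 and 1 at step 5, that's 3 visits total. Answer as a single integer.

Step 0: p0@(4,2) p1@(2,3) p2@(0,0) p3@(4,0) -> at (3,5): 0 [-], cum=0
Step 1: p0@(4,3) p1@(1,3) p2@(0,1) p3@(4,1) -> at (3,5): 0 [-], cum=0
Step 2: p0@(4,4) p1@(0,3) p2@(0,2) p3@(4,2) -> at (3,5): 0 [-], cum=0
Step 3: p0@ESC p1@ESC p2@(0,3) p3@(4,3) -> at (3,5): 0 [-], cum=0
Step 4: p0@ESC p1@ESC p2@ESC p3@(4,4) -> at (3,5): 0 [-], cum=0
Step 5: p0@ESC p1@ESC p2@ESC p3@ESC -> at (3,5): 0 [-], cum=0
Total visits = 0

Answer: 0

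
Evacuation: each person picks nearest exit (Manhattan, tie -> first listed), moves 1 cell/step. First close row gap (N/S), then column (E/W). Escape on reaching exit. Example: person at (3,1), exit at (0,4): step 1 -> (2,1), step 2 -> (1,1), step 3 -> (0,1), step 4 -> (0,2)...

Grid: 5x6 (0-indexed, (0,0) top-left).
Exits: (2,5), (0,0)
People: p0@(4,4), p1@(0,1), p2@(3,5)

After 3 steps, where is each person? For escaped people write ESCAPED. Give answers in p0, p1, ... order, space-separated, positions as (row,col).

Step 1: p0:(4,4)->(3,4) | p1:(0,1)->(0,0)->EXIT | p2:(3,5)->(2,5)->EXIT
Step 2: p0:(3,4)->(2,4) | p1:escaped | p2:escaped
Step 3: p0:(2,4)->(2,5)->EXIT | p1:escaped | p2:escaped

ESCAPED ESCAPED ESCAPED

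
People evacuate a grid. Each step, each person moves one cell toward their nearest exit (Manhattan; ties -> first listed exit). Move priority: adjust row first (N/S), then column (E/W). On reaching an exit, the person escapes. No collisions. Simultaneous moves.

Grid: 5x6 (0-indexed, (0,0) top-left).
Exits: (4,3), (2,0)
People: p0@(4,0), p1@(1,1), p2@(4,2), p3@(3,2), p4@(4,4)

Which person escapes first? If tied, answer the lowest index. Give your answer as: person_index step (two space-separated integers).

Answer: 2 1

Derivation:
Step 1: p0:(4,0)->(3,0) | p1:(1,1)->(2,1) | p2:(4,2)->(4,3)->EXIT | p3:(3,2)->(4,2) | p4:(4,4)->(4,3)->EXIT
Step 2: p0:(3,0)->(2,0)->EXIT | p1:(2,1)->(2,0)->EXIT | p2:escaped | p3:(4,2)->(4,3)->EXIT | p4:escaped
Exit steps: [2, 2, 1, 2, 1]
First to escape: p2 at step 1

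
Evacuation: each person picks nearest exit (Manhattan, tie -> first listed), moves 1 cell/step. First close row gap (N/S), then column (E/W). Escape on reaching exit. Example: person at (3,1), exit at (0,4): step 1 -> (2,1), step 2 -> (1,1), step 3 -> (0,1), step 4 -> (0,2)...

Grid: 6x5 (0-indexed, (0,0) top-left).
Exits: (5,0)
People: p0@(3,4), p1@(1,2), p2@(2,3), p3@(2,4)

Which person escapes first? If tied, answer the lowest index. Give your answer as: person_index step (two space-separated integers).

Step 1: p0:(3,4)->(4,4) | p1:(1,2)->(2,2) | p2:(2,3)->(3,3) | p3:(2,4)->(3,4)
Step 2: p0:(4,4)->(5,4) | p1:(2,2)->(3,2) | p2:(3,3)->(4,3) | p3:(3,4)->(4,4)
Step 3: p0:(5,4)->(5,3) | p1:(3,2)->(4,2) | p2:(4,3)->(5,3) | p3:(4,4)->(5,4)
Step 4: p0:(5,3)->(5,2) | p1:(4,2)->(5,2) | p2:(5,3)->(5,2) | p3:(5,4)->(5,3)
Step 5: p0:(5,2)->(5,1) | p1:(5,2)->(5,1) | p2:(5,2)->(5,1) | p3:(5,3)->(5,2)
Step 6: p0:(5,1)->(5,0)->EXIT | p1:(5,1)->(5,0)->EXIT | p2:(5,1)->(5,0)->EXIT | p3:(5,2)->(5,1)
Step 7: p0:escaped | p1:escaped | p2:escaped | p3:(5,1)->(5,0)->EXIT
Exit steps: [6, 6, 6, 7]
First to escape: p0 at step 6

Answer: 0 6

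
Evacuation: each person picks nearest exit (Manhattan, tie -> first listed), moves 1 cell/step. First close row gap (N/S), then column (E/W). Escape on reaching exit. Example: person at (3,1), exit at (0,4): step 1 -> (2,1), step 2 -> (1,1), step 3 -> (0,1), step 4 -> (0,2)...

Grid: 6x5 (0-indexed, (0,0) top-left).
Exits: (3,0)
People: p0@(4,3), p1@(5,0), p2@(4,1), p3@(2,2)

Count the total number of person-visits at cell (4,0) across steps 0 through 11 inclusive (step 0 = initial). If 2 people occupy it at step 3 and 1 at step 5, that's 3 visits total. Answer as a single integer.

Answer: 1

Derivation:
Step 0: p0@(4,3) p1@(5,0) p2@(4,1) p3@(2,2) -> at (4,0): 0 [-], cum=0
Step 1: p0@(3,3) p1@(4,0) p2@(3,1) p3@(3,2) -> at (4,0): 1 [p1], cum=1
Step 2: p0@(3,2) p1@ESC p2@ESC p3@(3,1) -> at (4,0): 0 [-], cum=1
Step 3: p0@(3,1) p1@ESC p2@ESC p3@ESC -> at (4,0): 0 [-], cum=1
Step 4: p0@ESC p1@ESC p2@ESC p3@ESC -> at (4,0): 0 [-], cum=1
Total visits = 1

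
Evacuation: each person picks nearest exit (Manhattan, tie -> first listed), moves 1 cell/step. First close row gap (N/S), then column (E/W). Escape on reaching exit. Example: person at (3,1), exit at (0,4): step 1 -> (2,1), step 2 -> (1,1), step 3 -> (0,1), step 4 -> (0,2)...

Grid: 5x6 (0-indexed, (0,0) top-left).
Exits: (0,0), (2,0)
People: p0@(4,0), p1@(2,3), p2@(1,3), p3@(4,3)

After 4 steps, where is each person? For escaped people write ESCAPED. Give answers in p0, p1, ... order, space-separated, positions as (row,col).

Step 1: p0:(4,0)->(3,0) | p1:(2,3)->(2,2) | p2:(1,3)->(0,3) | p3:(4,3)->(3,3)
Step 2: p0:(3,0)->(2,0)->EXIT | p1:(2,2)->(2,1) | p2:(0,3)->(0,2) | p3:(3,3)->(2,3)
Step 3: p0:escaped | p1:(2,1)->(2,0)->EXIT | p2:(0,2)->(0,1) | p3:(2,3)->(2,2)
Step 4: p0:escaped | p1:escaped | p2:(0,1)->(0,0)->EXIT | p3:(2,2)->(2,1)

ESCAPED ESCAPED ESCAPED (2,1)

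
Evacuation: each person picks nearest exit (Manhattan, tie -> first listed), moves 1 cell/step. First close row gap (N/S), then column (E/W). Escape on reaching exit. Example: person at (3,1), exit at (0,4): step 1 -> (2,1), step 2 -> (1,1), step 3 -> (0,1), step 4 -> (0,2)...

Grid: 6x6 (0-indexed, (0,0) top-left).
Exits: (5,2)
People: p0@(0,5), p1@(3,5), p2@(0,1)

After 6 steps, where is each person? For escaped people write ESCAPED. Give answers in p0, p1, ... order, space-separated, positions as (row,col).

Step 1: p0:(0,5)->(1,5) | p1:(3,5)->(4,5) | p2:(0,1)->(1,1)
Step 2: p0:(1,5)->(2,5) | p1:(4,5)->(5,5) | p2:(1,1)->(2,1)
Step 3: p0:(2,5)->(3,5) | p1:(5,5)->(5,4) | p2:(2,1)->(3,1)
Step 4: p0:(3,5)->(4,5) | p1:(5,4)->(5,3) | p2:(3,1)->(4,1)
Step 5: p0:(4,5)->(5,5) | p1:(5,3)->(5,2)->EXIT | p2:(4,1)->(5,1)
Step 6: p0:(5,5)->(5,4) | p1:escaped | p2:(5,1)->(5,2)->EXIT

(5,4) ESCAPED ESCAPED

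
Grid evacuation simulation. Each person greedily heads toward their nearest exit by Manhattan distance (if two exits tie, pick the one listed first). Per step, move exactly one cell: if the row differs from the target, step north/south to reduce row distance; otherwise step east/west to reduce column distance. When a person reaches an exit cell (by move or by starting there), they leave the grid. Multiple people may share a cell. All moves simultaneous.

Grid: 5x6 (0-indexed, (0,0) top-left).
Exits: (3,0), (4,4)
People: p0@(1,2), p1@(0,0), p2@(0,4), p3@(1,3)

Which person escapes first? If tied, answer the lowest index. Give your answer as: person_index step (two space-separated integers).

Answer: 1 3

Derivation:
Step 1: p0:(1,2)->(2,2) | p1:(0,0)->(1,0) | p2:(0,4)->(1,4) | p3:(1,3)->(2,3)
Step 2: p0:(2,2)->(3,2) | p1:(1,0)->(2,0) | p2:(1,4)->(2,4) | p3:(2,3)->(3,3)
Step 3: p0:(3,2)->(3,1) | p1:(2,0)->(3,0)->EXIT | p2:(2,4)->(3,4) | p3:(3,3)->(4,3)
Step 4: p0:(3,1)->(3,0)->EXIT | p1:escaped | p2:(3,4)->(4,4)->EXIT | p3:(4,3)->(4,4)->EXIT
Exit steps: [4, 3, 4, 4]
First to escape: p1 at step 3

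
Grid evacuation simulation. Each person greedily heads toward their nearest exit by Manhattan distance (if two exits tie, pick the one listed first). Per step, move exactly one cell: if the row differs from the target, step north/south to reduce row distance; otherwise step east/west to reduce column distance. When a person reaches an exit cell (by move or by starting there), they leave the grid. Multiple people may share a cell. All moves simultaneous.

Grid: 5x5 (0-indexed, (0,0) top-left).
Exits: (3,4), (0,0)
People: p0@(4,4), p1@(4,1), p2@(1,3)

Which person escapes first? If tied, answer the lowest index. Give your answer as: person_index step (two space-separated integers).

Step 1: p0:(4,4)->(3,4)->EXIT | p1:(4,1)->(3,1) | p2:(1,3)->(2,3)
Step 2: p0:escaped | p1:(3,1)->(3,2) | p2:(2,3)->(3,3)
Step 3: p0:escaped | p1:(3,2)->(3,3) | p2:(3,3)->(3,4)->EXIT
Step 4: p0:escaped | p1:(3,3)->(3,4)->EXIT | p2:escaped
Exit steps: [1, 4, 3]
First to escape: p0 at step 1

Answer: 0 1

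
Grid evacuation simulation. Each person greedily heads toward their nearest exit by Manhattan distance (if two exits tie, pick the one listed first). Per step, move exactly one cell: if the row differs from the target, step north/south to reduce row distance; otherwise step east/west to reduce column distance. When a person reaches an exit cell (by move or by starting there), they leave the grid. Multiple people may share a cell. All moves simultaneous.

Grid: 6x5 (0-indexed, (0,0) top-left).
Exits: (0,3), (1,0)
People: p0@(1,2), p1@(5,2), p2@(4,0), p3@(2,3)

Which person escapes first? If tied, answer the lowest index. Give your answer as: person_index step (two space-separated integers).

Step 1: p0:(1,2)->(0,2) | p1:(5,2)->(4,2) | p2:(4,0)->(3,0) | p3:(2,3)->(1,3)
Step 2: p0:(0,2)->(0,3)->EXIT | p1:(4,2)->(3,2) | p2:(3,0)->(2,0) | p3:(1,3)->(0,3)->EXIT
Step 3: p0:escaped | p1:(3,2)->(2,2) | p2:(2,0)->(1,0)->EXIT | p3:escaped
Step 4: p0:escaped | p1:(2,2)->(1,2) | p2:escaped | p3:escaped
Step 5: p0:escaped | p1:(1,2)->(0,2) | p2:escaped | p3:escaped
Step 6: p0:escaped | p1:(0,2)->(0,3)->EXIT | p2:escaped | p3:escaped
Exit steps: [2, 6, 3, 2]
First to escape: p0 at step 2

Answer: 0 2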